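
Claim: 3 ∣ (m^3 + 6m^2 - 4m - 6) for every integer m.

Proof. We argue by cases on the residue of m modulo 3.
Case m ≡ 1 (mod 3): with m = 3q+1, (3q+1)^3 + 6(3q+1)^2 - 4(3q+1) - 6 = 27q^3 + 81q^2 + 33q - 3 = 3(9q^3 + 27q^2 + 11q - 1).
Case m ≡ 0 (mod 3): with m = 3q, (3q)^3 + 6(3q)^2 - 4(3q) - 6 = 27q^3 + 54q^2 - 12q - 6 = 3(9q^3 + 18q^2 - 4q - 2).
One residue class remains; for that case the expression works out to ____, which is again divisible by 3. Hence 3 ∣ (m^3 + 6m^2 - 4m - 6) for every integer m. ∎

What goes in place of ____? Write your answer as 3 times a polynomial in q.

Only m ≡ 2 (mod 3) is unaccounted for. Put m = 3q+2:
(3q+2)^3 + 6(3q+2)^2 - 4(3q+2) - 6 expands to 27q^3 + 108q^2 + 96q + 18,
and factoring out 3 leaves 3(9q^3 + 36q^2 + 32q + 6).

3(9q^3 + 36q^2 + 32q + 6)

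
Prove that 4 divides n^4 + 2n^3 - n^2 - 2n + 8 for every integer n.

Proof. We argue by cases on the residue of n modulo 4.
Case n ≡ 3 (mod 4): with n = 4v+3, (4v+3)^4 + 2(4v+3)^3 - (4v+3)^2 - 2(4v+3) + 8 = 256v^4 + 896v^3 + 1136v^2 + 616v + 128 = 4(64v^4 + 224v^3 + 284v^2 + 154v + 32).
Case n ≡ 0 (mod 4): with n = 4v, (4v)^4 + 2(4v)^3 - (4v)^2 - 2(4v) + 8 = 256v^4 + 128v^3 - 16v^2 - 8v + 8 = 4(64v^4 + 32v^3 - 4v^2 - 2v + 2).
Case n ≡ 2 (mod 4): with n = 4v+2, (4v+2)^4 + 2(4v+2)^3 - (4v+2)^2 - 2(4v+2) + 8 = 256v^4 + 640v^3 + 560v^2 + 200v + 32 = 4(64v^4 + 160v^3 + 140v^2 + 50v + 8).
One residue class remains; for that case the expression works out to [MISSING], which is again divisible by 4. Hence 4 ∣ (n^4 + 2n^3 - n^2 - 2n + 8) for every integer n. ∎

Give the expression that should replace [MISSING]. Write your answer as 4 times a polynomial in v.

The residues treated are {3, 0, 2}, so the missing case is n ≡ 1 (mod 4); write n = 4v+1.
Then (4v+1)^4 + 2(4v+1)^3 - (4v+1)^2 - 2(4v+1) + 8 = 256v^4 + 384v^3 + 176v^2 + 24v + 8 = 4(64v^4 + 96v^3 + 44v^2 + 6v + 2).

4(64v^4 + 96v^3 + 44v^2 + 6v + 2)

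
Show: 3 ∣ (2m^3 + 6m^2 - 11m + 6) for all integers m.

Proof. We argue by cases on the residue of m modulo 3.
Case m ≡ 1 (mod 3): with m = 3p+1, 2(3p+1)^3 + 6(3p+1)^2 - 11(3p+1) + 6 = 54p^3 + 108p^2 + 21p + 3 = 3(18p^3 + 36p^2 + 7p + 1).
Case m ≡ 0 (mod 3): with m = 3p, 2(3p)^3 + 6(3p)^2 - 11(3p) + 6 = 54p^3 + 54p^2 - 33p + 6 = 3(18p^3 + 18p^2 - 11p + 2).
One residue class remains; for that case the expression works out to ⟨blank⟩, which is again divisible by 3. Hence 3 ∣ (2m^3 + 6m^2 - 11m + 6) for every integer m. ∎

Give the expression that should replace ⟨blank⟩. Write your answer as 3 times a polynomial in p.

3(18p^3 + 54p^2 + 37p + 8)

The residues treated are {1, 0}, so the missing case is m ≡ 2 (mod 3); write m = 3p+2.
Then 2(3p+2)^3 + 6(3p+2)^2 - 11(3p+2) + 6 = 54p^3 + 162p^2 + 111p + 24 = 3(18p^3 + 54p^2 + 37p + 8).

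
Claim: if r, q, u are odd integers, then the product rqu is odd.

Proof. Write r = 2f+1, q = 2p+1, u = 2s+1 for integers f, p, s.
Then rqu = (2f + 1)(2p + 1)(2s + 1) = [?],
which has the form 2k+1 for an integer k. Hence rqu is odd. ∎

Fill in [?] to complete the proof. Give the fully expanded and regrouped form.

2(4fps + 2fp + 2fs + f + 2ps + p + s) + 1

Expanding: (2f + 1)(2p + 1)(2s + 1) = 8fps + 4fp + 4fs + 2f + 4ps + 2p + 2s + 1.
Every term except the constant is even, so this is 2(4fps + 2fp + 2fs + f + 2ps + p + s) + 1,
and 4fps + 2fp + 2fs + f + 2ps + p + s ∈ ℤ gives the required form.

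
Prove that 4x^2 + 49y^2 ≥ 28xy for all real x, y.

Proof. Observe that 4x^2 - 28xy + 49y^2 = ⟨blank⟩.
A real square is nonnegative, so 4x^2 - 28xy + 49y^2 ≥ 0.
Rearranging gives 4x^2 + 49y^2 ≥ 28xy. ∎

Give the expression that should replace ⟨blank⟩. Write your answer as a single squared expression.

4x^2 - 28xy + 49y^2 is a perfect-square trinomial: the outer terms are (2x)^2 and (7y)^2, and the cross term is -2·2x·7y.
So 4x^2 - 28xy + 49y^2 = (2x - 7y)^2 ≥ 0.

(2x - 7y)^2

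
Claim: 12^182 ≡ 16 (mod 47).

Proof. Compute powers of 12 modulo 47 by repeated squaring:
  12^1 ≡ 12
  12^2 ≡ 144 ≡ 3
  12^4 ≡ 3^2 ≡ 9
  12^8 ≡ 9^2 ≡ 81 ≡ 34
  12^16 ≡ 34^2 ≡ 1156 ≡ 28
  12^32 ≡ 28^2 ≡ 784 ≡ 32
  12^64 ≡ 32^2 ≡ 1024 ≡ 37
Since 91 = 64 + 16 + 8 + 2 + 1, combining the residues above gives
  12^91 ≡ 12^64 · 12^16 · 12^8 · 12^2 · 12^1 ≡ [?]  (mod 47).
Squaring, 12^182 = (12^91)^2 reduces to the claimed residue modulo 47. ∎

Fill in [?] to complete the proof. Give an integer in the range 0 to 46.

Multiply the listed residues: 37 · 28 · 34 · 3 · 12 = 1036 → 35224 → 105672 → 1268064.
Reducing modulo 47: 1268064 = 26980·47 + 4, so 12^91 ≡ 4.

4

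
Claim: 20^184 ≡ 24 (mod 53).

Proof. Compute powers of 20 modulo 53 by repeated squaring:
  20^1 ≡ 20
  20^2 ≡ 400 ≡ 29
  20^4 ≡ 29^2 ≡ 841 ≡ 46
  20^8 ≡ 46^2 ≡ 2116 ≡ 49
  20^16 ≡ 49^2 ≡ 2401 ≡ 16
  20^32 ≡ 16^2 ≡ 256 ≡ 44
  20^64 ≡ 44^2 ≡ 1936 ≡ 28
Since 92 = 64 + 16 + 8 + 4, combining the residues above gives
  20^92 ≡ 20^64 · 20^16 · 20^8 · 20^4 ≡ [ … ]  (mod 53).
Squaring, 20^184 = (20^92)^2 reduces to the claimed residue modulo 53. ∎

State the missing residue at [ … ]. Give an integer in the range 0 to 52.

20^64 · 20^16 · 20^8 · 20^4 ≡ 28 · 16 · 49 · 46 = 1009792.
1009792 mod 53 = 36, so 20^92 ≡ 36 (mod 53).

36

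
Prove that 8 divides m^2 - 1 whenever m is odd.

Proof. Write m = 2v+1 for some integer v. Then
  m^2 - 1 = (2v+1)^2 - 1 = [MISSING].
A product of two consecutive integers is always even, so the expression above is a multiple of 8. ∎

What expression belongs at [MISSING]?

4v(v + 1)

(2v+1)^2 - 1 = 4v^2 + 4v + 1 - 1 = 4v^2 + 4v = 4v(v+1).
Since v and v+1 are consecutive, v(v+1) is even, and 4·(even) is a multiple of 8.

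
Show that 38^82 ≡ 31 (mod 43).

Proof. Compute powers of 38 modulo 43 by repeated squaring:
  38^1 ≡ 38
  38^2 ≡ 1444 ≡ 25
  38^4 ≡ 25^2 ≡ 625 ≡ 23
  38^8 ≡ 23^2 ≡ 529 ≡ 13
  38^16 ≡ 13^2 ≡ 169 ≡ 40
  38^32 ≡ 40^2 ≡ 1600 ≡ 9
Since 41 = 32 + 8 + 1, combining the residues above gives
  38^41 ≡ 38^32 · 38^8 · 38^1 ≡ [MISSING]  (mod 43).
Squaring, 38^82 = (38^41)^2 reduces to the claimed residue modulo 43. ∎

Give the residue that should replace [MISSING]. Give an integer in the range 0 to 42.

17

38^32 · 38^8 · 38^1 ≡ 9 · 13 · 38 = 4446.
4446 mod 43 = 17, so 38^41 ≡ 17 (mod 43).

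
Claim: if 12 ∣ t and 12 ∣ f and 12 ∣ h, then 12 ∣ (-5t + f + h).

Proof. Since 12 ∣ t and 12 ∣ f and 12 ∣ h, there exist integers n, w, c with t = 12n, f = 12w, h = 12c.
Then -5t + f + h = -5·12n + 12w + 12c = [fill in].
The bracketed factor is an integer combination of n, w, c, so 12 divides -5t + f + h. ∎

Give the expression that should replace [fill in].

Pull the common 12 out of every term: -5·12n + 12w + 12c = 12(c - 5n + w).
c - 5n + w is an integer, which exhibits the divisibility.

12(c - 5n + w)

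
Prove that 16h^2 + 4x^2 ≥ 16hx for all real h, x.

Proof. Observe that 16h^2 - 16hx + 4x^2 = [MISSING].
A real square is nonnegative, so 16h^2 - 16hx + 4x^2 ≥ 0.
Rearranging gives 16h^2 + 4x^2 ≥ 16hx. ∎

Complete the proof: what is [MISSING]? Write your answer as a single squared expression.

(4h - 2x)^2

16h^2 - 16hx + 4x^2 is a perfect-square trinomial: the outer terms are (4h)^2 and (2x)^2, and the cross term is -2·4h·2x.
So 16h^2 - 16hx + 4x^2 = (4h - 2x)^2 ≥ 0.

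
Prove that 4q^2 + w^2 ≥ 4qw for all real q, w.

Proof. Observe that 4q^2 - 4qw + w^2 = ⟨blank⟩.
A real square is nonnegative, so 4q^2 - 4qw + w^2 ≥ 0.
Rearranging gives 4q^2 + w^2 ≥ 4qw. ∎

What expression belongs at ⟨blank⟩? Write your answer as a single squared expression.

(2q - w)^2

The leading and trailing coefficients are 2^2 and 1^2, and 4 = 2·2·1, so the trinomial is (2q - w)^2.
Hence 4q^2 - 4qw + w^2 ≥ 0.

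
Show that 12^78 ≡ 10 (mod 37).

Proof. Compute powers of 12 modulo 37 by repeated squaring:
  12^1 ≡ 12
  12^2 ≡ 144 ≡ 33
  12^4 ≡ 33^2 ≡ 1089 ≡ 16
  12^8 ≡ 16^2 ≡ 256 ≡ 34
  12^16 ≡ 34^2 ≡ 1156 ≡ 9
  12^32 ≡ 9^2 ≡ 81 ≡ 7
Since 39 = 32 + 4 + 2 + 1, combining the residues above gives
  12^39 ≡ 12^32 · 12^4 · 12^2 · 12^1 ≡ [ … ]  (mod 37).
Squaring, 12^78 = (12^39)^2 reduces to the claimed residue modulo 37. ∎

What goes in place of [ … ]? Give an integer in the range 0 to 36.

12^32 · 12^4 · 12^2 · 12^1 ≡ 7 · 16 · 33 · 12 = 44352.
44352 mod 37 = 26, so 12^39 ≡ 26 (mod 37).

26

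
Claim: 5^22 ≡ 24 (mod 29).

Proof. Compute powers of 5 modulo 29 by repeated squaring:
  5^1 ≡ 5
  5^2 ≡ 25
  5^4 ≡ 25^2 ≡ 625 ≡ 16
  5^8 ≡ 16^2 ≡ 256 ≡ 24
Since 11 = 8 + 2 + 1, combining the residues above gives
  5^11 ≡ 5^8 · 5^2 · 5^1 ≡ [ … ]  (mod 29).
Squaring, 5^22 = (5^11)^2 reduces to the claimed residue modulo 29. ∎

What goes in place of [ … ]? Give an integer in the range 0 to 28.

5^8 · 5^2 · 5^1 ≡ 24 · 25 · 5 = 3000.
3000 mod 29 = 13, so 5^11 ≡ 13 (mod 29).

13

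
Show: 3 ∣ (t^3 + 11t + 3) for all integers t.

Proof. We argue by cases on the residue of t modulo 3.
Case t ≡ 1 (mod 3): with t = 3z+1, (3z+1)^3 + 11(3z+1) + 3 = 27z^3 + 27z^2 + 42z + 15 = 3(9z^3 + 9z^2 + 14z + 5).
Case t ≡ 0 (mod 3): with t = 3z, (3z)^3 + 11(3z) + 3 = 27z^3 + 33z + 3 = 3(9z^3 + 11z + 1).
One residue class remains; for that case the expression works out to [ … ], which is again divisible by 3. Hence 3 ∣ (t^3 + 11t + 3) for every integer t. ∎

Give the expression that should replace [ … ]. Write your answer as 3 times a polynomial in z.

The residues treated are {1, 0}, so the missing case is t ≡ 2 (mod 3); write t = 3z+2.
Then (3z+2)^3 + 11(3z+2) + 3 = 27z^3 + 54z^2 + 69z + 33 = 3(9z^3 + 18z^2 + 23z + 11).

3(9z^3 + 18z^2 + 23z + 11)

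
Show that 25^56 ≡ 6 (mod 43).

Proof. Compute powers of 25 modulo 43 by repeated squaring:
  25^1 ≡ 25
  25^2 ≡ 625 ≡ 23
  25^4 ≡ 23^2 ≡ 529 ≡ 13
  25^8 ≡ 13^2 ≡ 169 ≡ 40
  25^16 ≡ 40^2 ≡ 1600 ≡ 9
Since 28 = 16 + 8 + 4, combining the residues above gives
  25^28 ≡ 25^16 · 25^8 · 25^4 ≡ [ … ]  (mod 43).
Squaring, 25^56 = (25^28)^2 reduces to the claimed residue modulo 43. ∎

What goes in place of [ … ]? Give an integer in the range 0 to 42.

36

Multiply the listed residues: 9 · 40 · 13 = 360 → 4680.
Reducing modulo 43: 4680 = 108·43 + 36, so 25^28 ≡ 36.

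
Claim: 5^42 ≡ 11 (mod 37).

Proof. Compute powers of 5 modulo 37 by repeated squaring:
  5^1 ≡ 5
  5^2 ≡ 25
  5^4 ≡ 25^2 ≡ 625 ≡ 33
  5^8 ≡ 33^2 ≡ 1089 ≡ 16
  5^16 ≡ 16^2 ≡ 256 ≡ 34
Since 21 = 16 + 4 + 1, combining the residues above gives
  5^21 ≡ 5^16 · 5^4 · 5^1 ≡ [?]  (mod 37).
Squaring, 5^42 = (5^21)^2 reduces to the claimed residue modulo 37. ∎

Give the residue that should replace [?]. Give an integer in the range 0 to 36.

23

Multiply the listed residues: 34 · 33 · 5 = 1122 → 5610.
Reducing modulo 37: 5610 = 151·37 + 23, so 5^21 ≡ 23.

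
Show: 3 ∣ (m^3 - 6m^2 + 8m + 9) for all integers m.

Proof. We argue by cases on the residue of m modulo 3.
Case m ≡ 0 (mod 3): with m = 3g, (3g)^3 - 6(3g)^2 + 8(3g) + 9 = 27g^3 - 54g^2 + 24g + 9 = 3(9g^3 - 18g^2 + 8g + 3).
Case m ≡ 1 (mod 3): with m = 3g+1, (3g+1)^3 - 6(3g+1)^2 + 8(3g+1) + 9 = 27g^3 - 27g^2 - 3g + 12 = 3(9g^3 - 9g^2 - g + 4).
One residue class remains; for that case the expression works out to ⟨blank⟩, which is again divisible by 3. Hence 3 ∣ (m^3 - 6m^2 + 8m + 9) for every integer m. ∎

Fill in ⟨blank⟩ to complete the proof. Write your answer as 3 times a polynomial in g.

3(9g^3 - 4g + 3)

Only m ≡ 2 (mod 3) is unaccounted for. Put m = 3g+2:
(3g+2)^3 - 6(3g+2)^2 + 8(3g+2) + 9 expands to 27g^3 - 12g + 9,
and factoring out 3 leaves 3(9g^3 - 4g + 3).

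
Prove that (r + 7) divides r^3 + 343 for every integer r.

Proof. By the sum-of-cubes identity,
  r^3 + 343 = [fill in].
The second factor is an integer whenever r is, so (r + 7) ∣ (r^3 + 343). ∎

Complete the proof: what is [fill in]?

a^3 + b^3 = (a + b)(a^2 - ab + b^2). With a = r, b = 7:
r^3 + 343 = (r + 7)(r^2 - 7r + 49).

(r + 7)(r^2 - 7r + 49)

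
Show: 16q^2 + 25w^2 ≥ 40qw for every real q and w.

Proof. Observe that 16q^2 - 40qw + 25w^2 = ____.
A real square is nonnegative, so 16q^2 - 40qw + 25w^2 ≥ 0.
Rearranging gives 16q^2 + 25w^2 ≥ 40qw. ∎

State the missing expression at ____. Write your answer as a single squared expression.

16q^2 - 40qw + 25w^2 is a perfect-square trinomial: the outer terms are (4q)^2 and (5w)^2, and the cross term is -2·4q·5w.
So 16q^2 - 40qw + 25w^2 = (4q - 5w)^2 ≥ 0.

(4q - 5w)^2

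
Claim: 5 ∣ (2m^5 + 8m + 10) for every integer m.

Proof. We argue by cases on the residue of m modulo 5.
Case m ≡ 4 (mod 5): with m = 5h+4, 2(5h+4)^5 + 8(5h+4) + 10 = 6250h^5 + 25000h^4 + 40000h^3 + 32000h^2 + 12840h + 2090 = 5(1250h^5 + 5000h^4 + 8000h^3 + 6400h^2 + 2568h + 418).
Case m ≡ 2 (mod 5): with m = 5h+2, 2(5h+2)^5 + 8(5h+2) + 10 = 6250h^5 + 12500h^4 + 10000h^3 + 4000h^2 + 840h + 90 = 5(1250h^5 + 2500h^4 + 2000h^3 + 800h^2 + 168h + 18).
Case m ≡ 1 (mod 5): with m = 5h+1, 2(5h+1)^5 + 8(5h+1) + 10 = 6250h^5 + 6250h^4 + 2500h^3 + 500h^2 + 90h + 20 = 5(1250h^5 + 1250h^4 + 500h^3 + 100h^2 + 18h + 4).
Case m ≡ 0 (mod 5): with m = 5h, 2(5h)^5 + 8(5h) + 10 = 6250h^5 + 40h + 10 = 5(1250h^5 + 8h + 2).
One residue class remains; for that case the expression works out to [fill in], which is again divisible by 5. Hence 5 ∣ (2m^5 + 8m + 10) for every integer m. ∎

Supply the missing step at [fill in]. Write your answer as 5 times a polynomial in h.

Only m ≡ 3 (mod 5) is unaccounted for. Put m = 5h+3:
2(5h+3)^5 + 8(5h+3) + 10 expands to 6250h^5 + 18750h^4 + 22500h^3 + 13500h^2 + 4090h + 520,
and factoring out 5 leaves 5(1250h^5 + 3750h^4 + 4500h^3 + 2700h^2 + 818h + 104).

5(1250h^5 + 3750h^4 + 4500h^3 + 2700h^2 + 818h + 104)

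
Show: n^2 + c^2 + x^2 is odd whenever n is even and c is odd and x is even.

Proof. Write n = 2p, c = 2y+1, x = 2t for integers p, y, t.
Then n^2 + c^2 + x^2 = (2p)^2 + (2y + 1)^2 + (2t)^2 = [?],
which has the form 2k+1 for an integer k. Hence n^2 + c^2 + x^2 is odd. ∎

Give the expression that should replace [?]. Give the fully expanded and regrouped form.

2(2p^2 + 2t^2 + 2y^2 + 2y) + 1

Expanding: (2p)^2 + (2y + 1)^2 + (2t)^2 = 4p^2 + 4t^2 + 4y^2 + 4y + 1.
Every term except the constant is even, so this is 2(2p^2 + 2t^2 + 2y^2 + 2y) + 1,
and 2p^2 + 2t^2 + 2y^2 + 2y ∈ ℤ gives the required form.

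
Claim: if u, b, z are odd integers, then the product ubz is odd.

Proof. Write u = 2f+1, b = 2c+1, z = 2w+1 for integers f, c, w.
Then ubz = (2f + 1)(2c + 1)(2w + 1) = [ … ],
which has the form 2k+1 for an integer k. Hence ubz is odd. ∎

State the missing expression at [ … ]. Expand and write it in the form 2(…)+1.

2(4cfw + 2cf + 2cw + c + 2fw + f + w) + 1

(2f + 1)(2c + 1)(2w + 1) = 8cfw + 4cf + 4cw + 2c + 4fw + 2f + 2w + 1
= 2(4cfw + 2cf + 2cw + c + 2fw + f + w) + 1.
Since 4cfw + 2cf + 2cw + c + 2fw + f + w is an integer, the product is of the form 2k+1 for an integer k.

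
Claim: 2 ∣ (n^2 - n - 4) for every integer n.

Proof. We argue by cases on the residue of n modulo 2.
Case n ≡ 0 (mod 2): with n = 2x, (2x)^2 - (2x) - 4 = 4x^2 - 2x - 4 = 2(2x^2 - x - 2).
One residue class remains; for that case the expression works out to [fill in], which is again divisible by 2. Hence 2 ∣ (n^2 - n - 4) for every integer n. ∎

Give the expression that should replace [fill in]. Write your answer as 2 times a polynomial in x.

Only n ≡ 1 (mod 2) is unaccounted for. Put n = 2x+1:
(2x+1)^2 - (2x+1) - 4 expands to 4x^2 + 2x - 4,
and factoring out 2 leaves 2(2x^2 + x - 2).

2(2x^2 + x - 2)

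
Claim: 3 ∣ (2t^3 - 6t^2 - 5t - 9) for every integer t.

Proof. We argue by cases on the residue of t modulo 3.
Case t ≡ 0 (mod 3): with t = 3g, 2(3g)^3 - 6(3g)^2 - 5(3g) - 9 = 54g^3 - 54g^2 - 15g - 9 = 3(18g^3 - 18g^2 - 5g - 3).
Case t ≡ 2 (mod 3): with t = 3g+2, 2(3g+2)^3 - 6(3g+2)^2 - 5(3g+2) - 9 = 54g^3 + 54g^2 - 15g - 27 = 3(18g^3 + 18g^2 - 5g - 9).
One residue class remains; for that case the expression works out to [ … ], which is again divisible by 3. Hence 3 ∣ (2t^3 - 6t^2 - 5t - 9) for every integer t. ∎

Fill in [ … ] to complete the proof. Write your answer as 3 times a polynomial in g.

The residues treated are {0, 2}, so the missing case is t ≡ 1 (mod 3); write t = 3g+1.
Then 2(3g+1)^3 - 6(3g+1)^2 - 5(3g+1) - 9 = 54g^3 - 33g - 18 = 3(18g^3 - 11g - 6).

3(18g^3 - 11g - 6)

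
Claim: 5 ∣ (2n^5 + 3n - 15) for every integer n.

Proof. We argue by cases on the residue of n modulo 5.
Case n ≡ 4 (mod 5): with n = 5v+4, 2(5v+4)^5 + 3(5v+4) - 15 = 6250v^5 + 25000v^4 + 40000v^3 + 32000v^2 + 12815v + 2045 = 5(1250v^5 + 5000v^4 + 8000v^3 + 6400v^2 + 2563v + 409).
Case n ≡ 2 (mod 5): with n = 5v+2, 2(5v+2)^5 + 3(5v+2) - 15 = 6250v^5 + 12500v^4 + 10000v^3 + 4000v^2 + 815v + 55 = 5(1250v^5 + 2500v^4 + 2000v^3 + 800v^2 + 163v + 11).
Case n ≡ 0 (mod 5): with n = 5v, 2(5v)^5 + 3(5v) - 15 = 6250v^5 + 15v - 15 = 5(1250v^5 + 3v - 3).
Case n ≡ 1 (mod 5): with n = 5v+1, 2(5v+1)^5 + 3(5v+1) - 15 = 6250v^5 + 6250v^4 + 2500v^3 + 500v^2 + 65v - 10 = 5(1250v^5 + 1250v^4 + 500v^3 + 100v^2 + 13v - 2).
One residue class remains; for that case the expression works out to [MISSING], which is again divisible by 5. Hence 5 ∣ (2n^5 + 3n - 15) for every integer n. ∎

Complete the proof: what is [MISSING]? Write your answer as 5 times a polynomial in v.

The residues treated are {4, 2, 0, 1}, so the missing case is n ≡ 3 (mod 5); write n = 5v+3.
Then 2(5v+3)^5 + 3(5v+3) - 15 = 6250v^5 + 18750v^4 + 22500v^3 + 13500v^2 + 4065v + 480 = 5(1250v^5 + 3750v^4 + 4500v^3 + 2700v^2 + 813v + 96).

5(1250v^5 + 3750v^4 + 4500v^3 + 2700v^2 + 813v + 96)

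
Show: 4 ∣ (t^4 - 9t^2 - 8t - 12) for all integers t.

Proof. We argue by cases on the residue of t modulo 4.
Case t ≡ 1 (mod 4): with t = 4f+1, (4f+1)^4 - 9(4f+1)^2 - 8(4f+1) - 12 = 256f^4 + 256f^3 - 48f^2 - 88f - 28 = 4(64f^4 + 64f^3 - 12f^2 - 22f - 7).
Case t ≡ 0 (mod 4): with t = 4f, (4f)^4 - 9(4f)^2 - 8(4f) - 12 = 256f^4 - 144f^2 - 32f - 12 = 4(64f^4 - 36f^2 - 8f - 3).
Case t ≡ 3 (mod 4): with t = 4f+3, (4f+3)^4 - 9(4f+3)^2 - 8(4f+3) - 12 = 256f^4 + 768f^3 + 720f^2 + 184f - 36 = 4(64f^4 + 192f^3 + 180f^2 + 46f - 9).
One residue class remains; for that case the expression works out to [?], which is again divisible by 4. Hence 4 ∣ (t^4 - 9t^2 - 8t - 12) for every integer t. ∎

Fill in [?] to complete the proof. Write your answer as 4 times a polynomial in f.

The residues treated are {1, 0, 3}, so the missing case is t ≡ 2 (mod 4); write t = 4f+2.
Then (4f+2)^4 - 9(4f+2)^2 - 8(4f+2) - 12 = 256f^4 + 512f^3 + 240f^2 - 48f - 48 = 4(64f^4 + 128f^3 + 60f^2 - 12f - 12).

4(64f^4 + 128f^3 + 60f^2 - 12f - 12)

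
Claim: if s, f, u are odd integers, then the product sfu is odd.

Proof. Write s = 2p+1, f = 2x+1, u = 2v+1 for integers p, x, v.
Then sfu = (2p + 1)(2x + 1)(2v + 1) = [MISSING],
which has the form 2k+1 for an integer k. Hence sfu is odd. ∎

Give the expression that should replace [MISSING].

2(4pvx + 2pv + 2px + p + 2vx + v + x) + 1

Expanding: (2p + 1)(2x + 1)(2v + 1) = 8pvx + 4pv + 4px + 2p + 4vx + 2v + 2x + 1.
Every term except the constant is even, so this is 2(4pvx + 2pv + 2px + p + 2vx + v + x) + 1,
and 4pvx + 2pv + 2px + p + 2vx + v + x ∈ ℤ gives the required form.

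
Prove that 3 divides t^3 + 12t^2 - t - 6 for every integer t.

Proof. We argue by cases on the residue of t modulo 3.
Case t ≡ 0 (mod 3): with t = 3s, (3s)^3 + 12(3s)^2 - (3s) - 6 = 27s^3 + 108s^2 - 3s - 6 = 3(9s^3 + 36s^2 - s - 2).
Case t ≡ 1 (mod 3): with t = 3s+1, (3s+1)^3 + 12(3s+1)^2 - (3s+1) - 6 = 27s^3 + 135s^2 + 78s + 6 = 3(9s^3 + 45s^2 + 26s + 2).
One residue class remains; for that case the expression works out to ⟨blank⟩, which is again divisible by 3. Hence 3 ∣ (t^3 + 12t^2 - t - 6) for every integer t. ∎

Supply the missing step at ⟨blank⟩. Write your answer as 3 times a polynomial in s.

The residues treated are {0, 1}, so the missing case is t ≡ 2 (mod 3); write t = 3s+2.
Then (3s+2)^3 + 12(3s+2)^2 - (3s+2) - 6 = 27s^3 + 162s^2 + 177s + 48 = 3(9s^3 + 54s^2 + 59s + 16).

3(9s^3 + 54s^2 + 59s + 16)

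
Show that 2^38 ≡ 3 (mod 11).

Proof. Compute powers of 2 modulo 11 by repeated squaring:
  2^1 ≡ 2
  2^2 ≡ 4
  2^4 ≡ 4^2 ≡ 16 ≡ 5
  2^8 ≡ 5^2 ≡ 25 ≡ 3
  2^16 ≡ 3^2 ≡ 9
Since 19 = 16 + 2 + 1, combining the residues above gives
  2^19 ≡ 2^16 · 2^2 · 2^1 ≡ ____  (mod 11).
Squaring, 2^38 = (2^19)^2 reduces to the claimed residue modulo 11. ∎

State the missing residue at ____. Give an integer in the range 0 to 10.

Multiply the listed residues: 9 · 4 · 2 = 36 → 72.
Reducing modulo 11: 72 = 6·11 + 6, so 2^19 ≡ 6.

6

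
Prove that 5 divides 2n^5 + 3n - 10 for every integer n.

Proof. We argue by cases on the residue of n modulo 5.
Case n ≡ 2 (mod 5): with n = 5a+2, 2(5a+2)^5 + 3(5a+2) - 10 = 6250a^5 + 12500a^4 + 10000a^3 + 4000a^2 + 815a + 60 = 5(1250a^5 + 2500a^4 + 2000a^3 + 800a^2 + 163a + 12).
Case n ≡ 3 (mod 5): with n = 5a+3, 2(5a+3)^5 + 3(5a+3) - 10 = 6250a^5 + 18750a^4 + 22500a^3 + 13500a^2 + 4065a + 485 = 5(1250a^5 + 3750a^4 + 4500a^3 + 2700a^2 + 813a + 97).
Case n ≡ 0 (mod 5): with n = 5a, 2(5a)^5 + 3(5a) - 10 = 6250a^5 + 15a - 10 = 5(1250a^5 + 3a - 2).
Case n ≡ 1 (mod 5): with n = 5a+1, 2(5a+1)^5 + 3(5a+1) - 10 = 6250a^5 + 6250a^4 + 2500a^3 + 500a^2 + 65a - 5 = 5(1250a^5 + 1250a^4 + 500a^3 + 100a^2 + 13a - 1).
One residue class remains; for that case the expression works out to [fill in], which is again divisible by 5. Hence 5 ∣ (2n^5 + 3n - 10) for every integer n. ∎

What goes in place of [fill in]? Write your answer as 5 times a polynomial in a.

The residues treated are {2, 3, 0, 1}, so the missing case is n ≡ 4 (mod 5); write n = 5a+4.
Then 2(5a+4)^5 + 3(5a+4) - 10 = 6250a^5 + 25000a^4 + 40000a^3 + 32000a^2 + 12815a + 2050 = 5(1250a^5 + 5000a^4 + 8000a^3 + 6400a^2 + 2563a + 410).

5(1250a^5 + 5000a^4 + 8000a^3 + 6400a^2 + 2563a + 410)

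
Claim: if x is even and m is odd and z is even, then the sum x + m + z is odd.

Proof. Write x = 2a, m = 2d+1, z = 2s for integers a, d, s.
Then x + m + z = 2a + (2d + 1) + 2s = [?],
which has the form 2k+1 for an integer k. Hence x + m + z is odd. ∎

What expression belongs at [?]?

2a + (2d + 1) + 2s = 2a + 2d + 2s + 1
= 2(a + d + s) + 1.
Since a + d + s is an integer, the sum is of the form 2k+1 for an integer k.

2(a + d + s) + 1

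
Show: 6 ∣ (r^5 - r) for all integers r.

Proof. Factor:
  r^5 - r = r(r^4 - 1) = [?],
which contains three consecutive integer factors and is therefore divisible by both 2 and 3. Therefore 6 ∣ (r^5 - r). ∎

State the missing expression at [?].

r^4 - 1 = (r^2 - 1)(r^2 + 1), and r^2 - 1 = (r-1)(r+1).
So r(r^4 - 1) = (r - 1)r(r + 1)(r^2 + 1).

(r - 1)r(r + 1)(r^2 + 1)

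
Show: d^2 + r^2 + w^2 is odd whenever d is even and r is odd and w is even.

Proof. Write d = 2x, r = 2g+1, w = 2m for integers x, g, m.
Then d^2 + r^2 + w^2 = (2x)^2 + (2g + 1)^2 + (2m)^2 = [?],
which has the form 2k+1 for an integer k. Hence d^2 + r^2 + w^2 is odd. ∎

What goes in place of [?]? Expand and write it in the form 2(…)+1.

2(2g^2 + 2g + 2m^2 + 2x^2) + 1

Expanding: (2x)^2 + (2g + 1)^2 + (2m)^2 = 4g^2 + 4g + 4m^2 + 4x^2 + 1.
Every term except the constant is even, so this is 2(2g^2 + 2g + 2m^2 + 2x^2) + 1,
and 2g^2 + 2g + 2m^2 + 2x^2 ∈ ℤ gives the required form.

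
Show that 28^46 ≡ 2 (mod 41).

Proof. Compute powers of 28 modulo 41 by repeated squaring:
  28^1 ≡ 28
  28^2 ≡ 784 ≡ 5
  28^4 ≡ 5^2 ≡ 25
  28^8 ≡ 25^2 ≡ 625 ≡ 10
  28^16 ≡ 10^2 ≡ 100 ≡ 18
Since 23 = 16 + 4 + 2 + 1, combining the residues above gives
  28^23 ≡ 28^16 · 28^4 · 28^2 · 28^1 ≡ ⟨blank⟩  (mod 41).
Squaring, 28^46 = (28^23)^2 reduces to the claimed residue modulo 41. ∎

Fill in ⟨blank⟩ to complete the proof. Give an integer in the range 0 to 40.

28^16 · 28^4 · 28^2 · 28^1 ≡ 18 · 25 · 5 · 28 = 63000.
63000 mod 41 = 24, so 28^23 ≡ 24 (mod 41).

24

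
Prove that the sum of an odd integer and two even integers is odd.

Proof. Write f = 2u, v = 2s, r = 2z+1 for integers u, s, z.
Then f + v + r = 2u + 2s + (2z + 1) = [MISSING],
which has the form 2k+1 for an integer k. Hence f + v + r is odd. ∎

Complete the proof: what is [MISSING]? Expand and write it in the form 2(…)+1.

2u + 2s + (2z + 1) = 2s + 2u + 2z + 1
= 2(s + u + z) + 1.
Since s + u + z is an integer, the sum is of the form 2k+1 for an integer k.

2(s + u + z) + 1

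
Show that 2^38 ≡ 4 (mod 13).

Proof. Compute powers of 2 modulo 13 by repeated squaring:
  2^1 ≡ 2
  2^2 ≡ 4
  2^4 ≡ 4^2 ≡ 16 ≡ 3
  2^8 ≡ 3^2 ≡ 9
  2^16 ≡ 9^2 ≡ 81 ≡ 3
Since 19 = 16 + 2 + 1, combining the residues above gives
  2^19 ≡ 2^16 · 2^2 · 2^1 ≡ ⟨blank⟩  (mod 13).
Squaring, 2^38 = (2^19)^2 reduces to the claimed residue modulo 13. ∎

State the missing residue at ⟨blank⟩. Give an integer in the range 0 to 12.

11

2^16 · 2^2 · 2^1 ≡ 3 · 4 · 2 = 24.
24 mod 13 = 11, so 2^19 ≡ 11 (mod 13).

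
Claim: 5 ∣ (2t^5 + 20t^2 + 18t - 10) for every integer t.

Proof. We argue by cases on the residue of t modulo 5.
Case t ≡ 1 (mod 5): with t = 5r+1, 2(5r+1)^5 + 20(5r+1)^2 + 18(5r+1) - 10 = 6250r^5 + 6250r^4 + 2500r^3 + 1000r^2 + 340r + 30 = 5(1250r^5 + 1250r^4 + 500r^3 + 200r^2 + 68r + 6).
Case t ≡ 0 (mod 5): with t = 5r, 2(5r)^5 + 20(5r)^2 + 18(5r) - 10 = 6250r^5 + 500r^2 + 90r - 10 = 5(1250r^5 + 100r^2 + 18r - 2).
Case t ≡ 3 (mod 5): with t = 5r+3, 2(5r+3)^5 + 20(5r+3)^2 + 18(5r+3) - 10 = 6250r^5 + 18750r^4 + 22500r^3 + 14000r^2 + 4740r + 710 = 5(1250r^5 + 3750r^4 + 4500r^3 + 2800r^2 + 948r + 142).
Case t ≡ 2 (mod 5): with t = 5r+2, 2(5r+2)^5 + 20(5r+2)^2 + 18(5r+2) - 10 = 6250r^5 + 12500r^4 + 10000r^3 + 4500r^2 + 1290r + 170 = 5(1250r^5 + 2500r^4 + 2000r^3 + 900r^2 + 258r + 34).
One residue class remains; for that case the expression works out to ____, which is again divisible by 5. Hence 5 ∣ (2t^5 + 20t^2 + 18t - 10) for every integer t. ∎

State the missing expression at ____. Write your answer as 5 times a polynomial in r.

5(1250r^5 + 5000r^4 + 8000r^3 + 6500r^2 + 2738r + 486)

The residues treated are {1, 0, 3, 2}, so the missing case is t ≡ 4 (mod 5); write t = 5r+4.
Then 2(5r+4)^5 + 20(5r+4)^2 + 18(5r+4) - 10 = 6250r^5 + 25000r^4 + 40000r^3 + 32500r^2 + 13690r + 2430 = 5(1250r^5 + 5000r^4 + 8000r^3 + 6500r^2 + 2738r + 486).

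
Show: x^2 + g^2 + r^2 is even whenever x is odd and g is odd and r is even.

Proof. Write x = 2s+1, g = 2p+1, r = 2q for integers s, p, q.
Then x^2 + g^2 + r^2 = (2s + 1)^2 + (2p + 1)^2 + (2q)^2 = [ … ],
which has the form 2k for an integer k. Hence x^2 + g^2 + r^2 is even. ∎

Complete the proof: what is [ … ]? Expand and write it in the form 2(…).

2(2p^2 + 2p + 2q^2 + 2s^2 + 2s + 1)

Expanding: (2s + 1)^2 + (2p + 1)^2 + (2q)^2 = 4p^2 + 4p + 4q^2 + 4s^2 + 4s + 2.
Every term is even; pulling out the factor of 2 gives 2(2p^2 + 2p + 2q^2 + 2s^2 + 2s + 1).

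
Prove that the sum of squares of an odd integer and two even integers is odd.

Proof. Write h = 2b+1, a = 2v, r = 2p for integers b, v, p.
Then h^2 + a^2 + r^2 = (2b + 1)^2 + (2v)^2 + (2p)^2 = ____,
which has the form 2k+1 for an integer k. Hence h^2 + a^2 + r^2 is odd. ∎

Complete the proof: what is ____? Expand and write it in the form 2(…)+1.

2(2b^2 + 2b + 2p^2 + 2v^2) + 1

(2b + 1)^2 + (2v)^2 + (2p)^2 = 4b^2 + 4b + 4p^2 + 4v^2 + 1
= 2(2b^2 + 2b + 2p^2 + 2v^2) + 1.
Since 2b^2 + 2b + 2p^2 + 2v^2 is an integer, the sum of squares is of the form 2k+1 for an integer k.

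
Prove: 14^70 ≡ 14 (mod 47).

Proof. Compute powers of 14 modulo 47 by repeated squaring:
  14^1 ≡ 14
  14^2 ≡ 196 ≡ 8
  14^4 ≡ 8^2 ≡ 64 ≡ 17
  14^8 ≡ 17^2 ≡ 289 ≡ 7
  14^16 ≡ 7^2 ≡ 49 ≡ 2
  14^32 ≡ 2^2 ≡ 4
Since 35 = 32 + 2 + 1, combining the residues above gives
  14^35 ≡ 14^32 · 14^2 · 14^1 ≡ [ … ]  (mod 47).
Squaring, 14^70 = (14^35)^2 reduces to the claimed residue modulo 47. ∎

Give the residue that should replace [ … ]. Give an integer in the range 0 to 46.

25

Multiply the listed residues: 4 · 8 · 14 = 32 → 448.
Reducing modulo 47: 448 = 9·47 + 25, so 14^35 ≡ 25.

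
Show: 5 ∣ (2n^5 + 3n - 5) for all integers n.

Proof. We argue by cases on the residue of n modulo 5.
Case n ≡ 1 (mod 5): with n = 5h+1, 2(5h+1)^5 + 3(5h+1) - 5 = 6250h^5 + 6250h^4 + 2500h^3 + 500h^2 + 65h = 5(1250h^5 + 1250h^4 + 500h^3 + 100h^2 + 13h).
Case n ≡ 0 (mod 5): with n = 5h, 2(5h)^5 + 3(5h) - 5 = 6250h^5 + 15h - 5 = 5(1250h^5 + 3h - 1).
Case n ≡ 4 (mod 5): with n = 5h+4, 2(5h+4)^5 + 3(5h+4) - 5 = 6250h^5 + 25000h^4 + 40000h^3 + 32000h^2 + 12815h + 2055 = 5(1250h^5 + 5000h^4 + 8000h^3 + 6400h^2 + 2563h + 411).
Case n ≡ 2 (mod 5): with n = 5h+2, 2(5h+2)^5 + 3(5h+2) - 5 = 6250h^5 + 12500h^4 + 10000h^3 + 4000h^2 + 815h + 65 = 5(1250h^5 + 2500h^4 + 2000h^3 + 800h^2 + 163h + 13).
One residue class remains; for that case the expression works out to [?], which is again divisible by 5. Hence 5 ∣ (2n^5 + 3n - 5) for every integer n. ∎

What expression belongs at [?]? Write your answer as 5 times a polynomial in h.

5(1250h^5 + 3750h^4 + 4500h^3 + 2700h^2 + 813h + 98)

The residues treated are {1, 0, 4, 2}, so the missing case is n ≡ 3 (mod 5); write n = 5h+3.
Then 2(5h+3)^5 + 3(5h+3) - 5 = 6250h^5 + 18750h^4 + 22500h^3 + 13500h^2 + 4065h + 490 = 5(1250h^5 + 3750h^4 + 4500h^3 + 2700h^2 + 813h + 98).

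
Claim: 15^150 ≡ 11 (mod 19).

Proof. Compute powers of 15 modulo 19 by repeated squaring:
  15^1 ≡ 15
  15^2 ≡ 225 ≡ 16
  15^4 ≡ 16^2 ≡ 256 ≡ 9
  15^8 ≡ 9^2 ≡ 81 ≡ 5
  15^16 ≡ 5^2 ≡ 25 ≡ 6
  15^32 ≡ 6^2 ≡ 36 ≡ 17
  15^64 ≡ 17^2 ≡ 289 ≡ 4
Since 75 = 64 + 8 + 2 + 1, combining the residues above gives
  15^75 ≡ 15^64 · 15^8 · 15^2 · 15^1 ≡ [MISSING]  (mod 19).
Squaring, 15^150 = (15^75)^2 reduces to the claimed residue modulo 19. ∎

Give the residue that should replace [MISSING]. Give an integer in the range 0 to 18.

12

15^64 · 15^8 · 15^2 · 15^1 ≡ 4 · 5 · 16 · 15 = 4800.
4800 mod 19 = 12, so 15^75 ≡ 12 (mod 19).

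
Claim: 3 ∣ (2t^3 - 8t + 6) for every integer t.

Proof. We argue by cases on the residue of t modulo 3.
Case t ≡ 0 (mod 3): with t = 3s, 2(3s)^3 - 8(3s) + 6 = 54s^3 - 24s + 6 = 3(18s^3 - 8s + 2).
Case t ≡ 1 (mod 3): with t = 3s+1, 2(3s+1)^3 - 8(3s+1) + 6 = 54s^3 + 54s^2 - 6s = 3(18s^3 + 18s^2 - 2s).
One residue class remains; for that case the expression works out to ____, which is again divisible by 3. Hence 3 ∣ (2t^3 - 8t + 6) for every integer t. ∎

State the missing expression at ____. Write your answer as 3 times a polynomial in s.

The residues treated are {0, 1}, so the missing case is t ≡ 2 (mod 3); write t = 3s+2.
Then 2(3s+2)^3 - 8(3s+2) + 6 = 54s^3 + 108s^2 + 48s + 6 = 3(18s^3 + 36s^2 + 16s + 2).

3(18s^3 + 36s^2 + 16s + 2)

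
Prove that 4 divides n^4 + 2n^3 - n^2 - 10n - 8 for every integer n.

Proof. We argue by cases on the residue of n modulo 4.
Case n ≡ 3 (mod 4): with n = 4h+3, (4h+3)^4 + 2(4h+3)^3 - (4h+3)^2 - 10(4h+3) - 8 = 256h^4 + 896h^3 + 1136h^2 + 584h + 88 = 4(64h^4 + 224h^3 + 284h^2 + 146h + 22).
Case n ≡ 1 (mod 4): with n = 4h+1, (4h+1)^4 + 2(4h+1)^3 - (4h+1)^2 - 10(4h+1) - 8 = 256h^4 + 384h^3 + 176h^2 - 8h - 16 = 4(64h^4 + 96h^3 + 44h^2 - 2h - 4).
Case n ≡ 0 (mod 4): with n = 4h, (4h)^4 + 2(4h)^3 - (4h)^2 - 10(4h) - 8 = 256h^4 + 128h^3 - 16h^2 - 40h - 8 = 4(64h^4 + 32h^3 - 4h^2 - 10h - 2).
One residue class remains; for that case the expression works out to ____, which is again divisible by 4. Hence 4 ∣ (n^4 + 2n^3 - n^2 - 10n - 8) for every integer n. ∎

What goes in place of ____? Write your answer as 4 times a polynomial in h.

Only n ≡ 2 (mod 4) is unaccounted for. Put n = 4h+2:
(4h+2)^4 + 2(4h+2)^3 - (4h+2)^2 - 10(4h+2) - 8 expands to 256h^4 + 640h^3 + 560h^2 + 168h,
and factoring out 4 leaves 4(64h^4 + 160h^3 + 140h^2 + 42h).

4(64h^4 + 160h^3 + 140h^2 + 42h)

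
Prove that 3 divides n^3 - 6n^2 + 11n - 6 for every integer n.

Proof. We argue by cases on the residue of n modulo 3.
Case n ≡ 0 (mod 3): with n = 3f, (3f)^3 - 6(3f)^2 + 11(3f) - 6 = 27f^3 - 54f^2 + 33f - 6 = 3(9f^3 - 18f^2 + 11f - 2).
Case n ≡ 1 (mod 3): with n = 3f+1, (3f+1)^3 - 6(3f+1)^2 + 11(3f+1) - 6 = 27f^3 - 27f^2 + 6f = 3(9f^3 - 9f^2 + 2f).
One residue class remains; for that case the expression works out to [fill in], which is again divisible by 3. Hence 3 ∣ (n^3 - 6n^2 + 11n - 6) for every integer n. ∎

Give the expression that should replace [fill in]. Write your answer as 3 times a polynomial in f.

Only n ≡ 2 (mod 3) is unaccounted for. Put n = 3f+2:
(3f+2)^3 - 6(3f+2)^2 + 11(3f+2) - 6 expands to 27f^3 - 3f,
and factoring out 3 leaves 3(9f^3 - f).

3(9f^3 - f)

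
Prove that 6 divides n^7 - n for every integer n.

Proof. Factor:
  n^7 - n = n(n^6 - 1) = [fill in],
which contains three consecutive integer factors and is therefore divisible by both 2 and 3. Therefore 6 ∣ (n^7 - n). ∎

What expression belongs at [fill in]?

n^6 - 1 = (n^2 - 1)(n^4 + n^2 + 1), and n^2 - 1 = (n-1)(n+1).
So n(n^6 - 1) = (n - 1)n(n + 1)(n^4 + n^2 + 1).

(n - 1)n(n + 1)(n^4 + n^2 + 1)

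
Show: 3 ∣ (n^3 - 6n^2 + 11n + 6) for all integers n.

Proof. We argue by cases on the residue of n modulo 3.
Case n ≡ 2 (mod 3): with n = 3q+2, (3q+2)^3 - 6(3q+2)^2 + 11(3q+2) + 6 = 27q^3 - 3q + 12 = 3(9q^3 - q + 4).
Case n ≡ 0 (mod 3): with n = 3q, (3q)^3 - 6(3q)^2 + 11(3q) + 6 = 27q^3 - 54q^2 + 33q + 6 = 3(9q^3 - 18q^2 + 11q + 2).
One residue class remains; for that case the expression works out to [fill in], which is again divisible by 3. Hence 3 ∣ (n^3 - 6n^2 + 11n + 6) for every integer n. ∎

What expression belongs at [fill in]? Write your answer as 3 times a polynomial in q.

3(9q^3 - 9q^2 + 2q + 4)

Only n ≡ 1 (mod 3) is unaccounted for. Put n = 3q+1:
(3q+1)^3 - 6(3q+1)^2 + 11(3q+1) + 6 expands to 27q^3 - 27q^2 + 6q + 12,
and factoring out 3 leaves 3(9q^3 - 9q^2 + 2q + 4).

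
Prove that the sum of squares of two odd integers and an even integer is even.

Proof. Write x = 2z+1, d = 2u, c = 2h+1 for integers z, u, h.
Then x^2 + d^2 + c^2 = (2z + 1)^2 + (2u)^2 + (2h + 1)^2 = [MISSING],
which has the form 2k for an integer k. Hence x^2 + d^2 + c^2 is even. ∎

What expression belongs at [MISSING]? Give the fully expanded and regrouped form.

2(2h^2 + 2h + 2u^2 + 2z^2 + 2z + 1)

Expanding: (2z + 1)^2 + (2u)^2 + (2h + 1)^2 = 4h^2 + 4h + 4u^2 + 4z^2 + 4z + 2.
Every term is even; pulling out the factor of 2 gives 2(2h^2 + 2h + 2u^2 + 2z^2 + 2z + 1).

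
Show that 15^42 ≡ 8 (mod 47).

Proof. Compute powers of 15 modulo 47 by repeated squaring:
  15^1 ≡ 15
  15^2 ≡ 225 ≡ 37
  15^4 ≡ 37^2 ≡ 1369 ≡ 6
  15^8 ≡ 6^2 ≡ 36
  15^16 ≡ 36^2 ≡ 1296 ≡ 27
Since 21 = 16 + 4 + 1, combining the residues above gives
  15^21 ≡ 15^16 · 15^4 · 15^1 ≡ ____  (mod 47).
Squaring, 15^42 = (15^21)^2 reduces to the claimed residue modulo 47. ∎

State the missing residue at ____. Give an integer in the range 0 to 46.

Multiply the listed residues: 27 · 6 · 15 = 162 → 2430.
Reducing modulo 47: 2430 = 51·47 + 33, so 15^21 ≡ 33.

33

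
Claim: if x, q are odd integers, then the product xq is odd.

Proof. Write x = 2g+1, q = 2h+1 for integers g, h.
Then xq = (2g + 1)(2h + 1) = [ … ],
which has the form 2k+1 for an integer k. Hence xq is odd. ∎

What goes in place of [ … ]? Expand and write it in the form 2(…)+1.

Expanding: (2g + 1)(2h + 1) = 4gh + 2g + 2h + 1.
Every term except the constant is even, so this is 2(2gh + g + h) + 1,
and 2gh + g + h ∈ ℤ gives the required form.

2(2gh + g + h) + 1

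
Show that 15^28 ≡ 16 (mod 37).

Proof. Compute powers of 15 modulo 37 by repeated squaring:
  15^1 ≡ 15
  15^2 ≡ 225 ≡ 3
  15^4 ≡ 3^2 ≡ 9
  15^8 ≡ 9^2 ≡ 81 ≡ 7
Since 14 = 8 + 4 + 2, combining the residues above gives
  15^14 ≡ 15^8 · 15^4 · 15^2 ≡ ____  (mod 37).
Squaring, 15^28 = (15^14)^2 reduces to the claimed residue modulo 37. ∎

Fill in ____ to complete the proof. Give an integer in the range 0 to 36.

4

15^8 · 15^4 · 15^2 ≡ 7 · 9 · 3 = 189.
189 mod 37 = 4, so 15^14 ≡ 4 (mod 37).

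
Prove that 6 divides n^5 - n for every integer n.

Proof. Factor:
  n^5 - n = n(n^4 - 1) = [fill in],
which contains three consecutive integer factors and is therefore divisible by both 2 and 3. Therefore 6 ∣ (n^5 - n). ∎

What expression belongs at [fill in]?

n^4 - 1 = (n^2 - 1)(n^2 + 1), and n^2 - 1 = (n-1)(n+1).
So n(n^4 - 1) = (n - 1)n(n + 1)(n^2 + 1).

(n - 1)n(n + 1)(n^2 + 1)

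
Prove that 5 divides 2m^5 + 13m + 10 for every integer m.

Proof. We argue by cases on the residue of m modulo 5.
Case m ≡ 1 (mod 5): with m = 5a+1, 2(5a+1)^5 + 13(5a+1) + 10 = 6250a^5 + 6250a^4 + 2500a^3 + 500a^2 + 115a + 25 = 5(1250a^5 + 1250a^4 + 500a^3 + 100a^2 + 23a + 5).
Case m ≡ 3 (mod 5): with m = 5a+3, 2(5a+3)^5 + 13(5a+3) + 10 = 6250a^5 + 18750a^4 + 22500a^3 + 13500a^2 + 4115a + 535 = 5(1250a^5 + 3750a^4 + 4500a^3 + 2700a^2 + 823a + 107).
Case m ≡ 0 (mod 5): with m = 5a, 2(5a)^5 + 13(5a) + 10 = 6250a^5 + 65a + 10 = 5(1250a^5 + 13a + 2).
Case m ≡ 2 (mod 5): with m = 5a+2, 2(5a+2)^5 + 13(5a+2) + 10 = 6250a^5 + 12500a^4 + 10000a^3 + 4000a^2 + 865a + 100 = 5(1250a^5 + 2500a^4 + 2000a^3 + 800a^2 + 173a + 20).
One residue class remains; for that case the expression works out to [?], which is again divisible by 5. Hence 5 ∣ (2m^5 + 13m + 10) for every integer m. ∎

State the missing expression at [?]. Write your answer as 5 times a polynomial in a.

Only m ≡ 4 (mod 5) is unaccounted for. Put m = 5a+4:
2(5a+4)^5 + 13(5a+4) + 10 expands to 6250a^5 + 25000a^4 + 40000a^3 + 32000a^2 + 12865a + 2110,
and factoring out 5 leaves 5(1250a^5 + 5000a^4 + 8000a^3 + 6400a^2 + 2573a + 422).

5(1250a^5 + 5000a^4 + 8000a^3 + 6400a^2 + 2573a + 422)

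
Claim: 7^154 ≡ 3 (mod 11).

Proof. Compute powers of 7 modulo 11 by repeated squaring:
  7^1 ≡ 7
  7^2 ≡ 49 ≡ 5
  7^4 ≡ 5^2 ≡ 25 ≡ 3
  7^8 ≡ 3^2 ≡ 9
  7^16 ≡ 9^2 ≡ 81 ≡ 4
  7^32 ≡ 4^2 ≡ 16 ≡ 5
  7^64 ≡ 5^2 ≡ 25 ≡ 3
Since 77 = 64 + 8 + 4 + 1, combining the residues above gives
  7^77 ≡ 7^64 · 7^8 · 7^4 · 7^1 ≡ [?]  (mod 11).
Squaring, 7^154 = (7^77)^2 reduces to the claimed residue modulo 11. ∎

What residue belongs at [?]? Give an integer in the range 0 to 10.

6

Multiply the listed residues: 3 · 9 · 3 · 7 = 27 → 81 → 567.
Reducing modulo 11: 567 = 51·11 + 6, so 7^77 ≡ 6.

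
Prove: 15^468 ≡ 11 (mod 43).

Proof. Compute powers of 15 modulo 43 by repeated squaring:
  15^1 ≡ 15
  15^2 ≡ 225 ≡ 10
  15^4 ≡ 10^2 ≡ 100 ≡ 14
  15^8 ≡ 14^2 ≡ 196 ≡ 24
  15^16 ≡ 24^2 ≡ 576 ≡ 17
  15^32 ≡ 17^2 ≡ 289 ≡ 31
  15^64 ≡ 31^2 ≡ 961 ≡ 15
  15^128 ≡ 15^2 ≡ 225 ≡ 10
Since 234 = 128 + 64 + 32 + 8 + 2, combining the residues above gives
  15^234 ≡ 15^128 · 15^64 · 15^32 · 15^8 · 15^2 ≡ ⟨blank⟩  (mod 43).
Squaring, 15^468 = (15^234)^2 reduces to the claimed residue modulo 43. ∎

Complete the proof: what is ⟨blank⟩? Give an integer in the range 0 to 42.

15^128 · 15^64 · 15^32 · 15^8 · 15^2 ≡ 10 · 15 · 31 · 24 · 10 = 1116000.
1116000 mod 43 = 21, so 15^234 ≡ 21 (mod 43).

21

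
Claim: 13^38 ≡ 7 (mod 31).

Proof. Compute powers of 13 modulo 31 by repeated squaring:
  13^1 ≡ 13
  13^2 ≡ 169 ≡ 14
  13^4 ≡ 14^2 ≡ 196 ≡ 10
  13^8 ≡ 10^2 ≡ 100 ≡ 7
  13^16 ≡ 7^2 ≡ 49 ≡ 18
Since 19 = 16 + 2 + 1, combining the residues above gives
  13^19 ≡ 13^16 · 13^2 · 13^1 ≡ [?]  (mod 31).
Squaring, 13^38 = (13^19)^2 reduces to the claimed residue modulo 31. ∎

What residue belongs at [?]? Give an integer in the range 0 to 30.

13^16 · 13^2 · 13^1 ≡ 18 · 14 · 13 = 3276.
3276 mod 31 = 21, so 13^19 ≡ 21 (mod 31).

21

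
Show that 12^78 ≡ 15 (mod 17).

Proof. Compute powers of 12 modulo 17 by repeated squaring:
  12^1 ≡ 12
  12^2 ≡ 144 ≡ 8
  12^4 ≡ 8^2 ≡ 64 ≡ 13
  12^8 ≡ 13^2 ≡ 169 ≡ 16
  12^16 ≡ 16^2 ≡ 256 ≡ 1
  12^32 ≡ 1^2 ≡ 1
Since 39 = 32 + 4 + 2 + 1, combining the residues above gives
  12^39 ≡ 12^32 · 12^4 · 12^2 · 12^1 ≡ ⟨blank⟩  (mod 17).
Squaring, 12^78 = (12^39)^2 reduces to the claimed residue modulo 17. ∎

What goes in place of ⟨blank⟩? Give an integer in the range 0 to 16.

Multiply the listed residues: 1 · 13 · 8 · 12 = 13 → 104 → 1248.
Reducing modulo 17: 1248 = 73·17 + 7, so 12^39 ≡ 7.

7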